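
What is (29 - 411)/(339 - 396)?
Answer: 382/57 ≈ 6.7018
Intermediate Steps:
(29 - 411)/(339 - 396) = -382/(-57) = -382*(-1/57) = 382/57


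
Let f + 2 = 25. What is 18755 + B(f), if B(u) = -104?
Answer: 18651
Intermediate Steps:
f = 23 (f = -2 + 25 = 23)
18755 + B(f) = 18755 - 104 = 18651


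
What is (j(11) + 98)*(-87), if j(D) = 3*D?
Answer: -11397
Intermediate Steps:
(j(11) + 98)*(-87) = (3*11 + 98)*(-87) = (33 + 98)*(-87) = 131*(-87) = -11397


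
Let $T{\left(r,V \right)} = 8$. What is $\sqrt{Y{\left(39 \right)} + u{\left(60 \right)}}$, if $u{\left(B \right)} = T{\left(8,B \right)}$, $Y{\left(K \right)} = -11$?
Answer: $i \sqrt{3} \approx 1.732 i$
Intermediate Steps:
$u{\left(B \right)} = 8$
$\sqrt{Y{\left(39 \right)} + u{\left(60 \right)}} = \sqrt{-11 + 8} = \sqrt{-3} = i \sqrt{3}$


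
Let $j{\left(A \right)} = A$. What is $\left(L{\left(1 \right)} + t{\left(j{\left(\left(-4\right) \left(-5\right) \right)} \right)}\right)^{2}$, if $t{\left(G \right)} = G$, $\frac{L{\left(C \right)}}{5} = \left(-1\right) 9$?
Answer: $625$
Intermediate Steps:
$L{\left(C \right)} = -45$ ($L{\left(C \right)} = 5 \left(\left(-1\right) 9\right) = 5 \left(-9\right) = -45$)
$\left(L{\left(1 \right)} + t{\left(j{\left(\left(-4\right) \left(-5\right) \right)} \right)}\right)^{2} = \left(-45 - -20\right)^{2} = \left(-45 + 20\right)^{2} = \left(-25\right)^{2} = 625$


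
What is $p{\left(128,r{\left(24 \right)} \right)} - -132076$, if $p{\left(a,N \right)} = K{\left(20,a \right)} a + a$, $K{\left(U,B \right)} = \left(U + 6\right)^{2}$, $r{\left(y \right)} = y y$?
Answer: $218732$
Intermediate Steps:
$r{\left(y \right)} = y^{2}$
$K{\left(U,B \right)} = \left(6 + U\right)^{2}$
$p{\left(a,N \right)} = 677 a$ ($p{\left(a,N \right)} = \left(6 + 20\right)^{2} a + a = 26^{2} a + a = 676 a + a = 677 a$)
$p{\left(128,r{\left(24 \right)} \right)} - -132076 = 677 \cdot 128 - -132076 = 86656 + 132076 = 218732$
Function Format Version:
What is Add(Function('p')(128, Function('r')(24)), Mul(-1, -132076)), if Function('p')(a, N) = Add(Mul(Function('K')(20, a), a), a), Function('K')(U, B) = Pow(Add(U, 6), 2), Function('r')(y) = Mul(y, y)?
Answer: 218732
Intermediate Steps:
Function('r')(y) = Pow(y, 2)
Function('K')(U, B) = Pow(Add(6, U), 2)
Function('p')(a, N) = Mul(677, a) (Function('p')(a, N) = Add(Mul(Pow(Add(6, 20), 2), a), a) = Add(Mul(Pow(26, 2), a), a) = Add(Mul(676, a), a) = Mul(677, a))
Add(Function('p')(128, Function('r')(24)), Mul(-1, -132076)) = Add(Mul(677, 128), Mul(-1, -132076)) = Add(86656, 132076) = 218732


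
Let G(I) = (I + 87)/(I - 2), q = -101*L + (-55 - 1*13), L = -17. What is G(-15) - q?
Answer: -28105/17 ≈ -1653.2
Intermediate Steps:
q = 1649 (q = -101*(-17) + (-55 - 1*13) = 1717 + (-55 - 13) = 1717 - 68 = 1649)
G(I) = (87 + I)/(-2 + I)
G(-15) - q = (87 - 15)/(-2 - 15) - 1*1649 = 72/(-17) - 1649 = -1/17*72 - 1649 = -72/17 - 1649 = -28105/17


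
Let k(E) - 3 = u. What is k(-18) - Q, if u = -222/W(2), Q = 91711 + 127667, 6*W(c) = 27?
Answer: -658273/3 ≈ -2.1942e+5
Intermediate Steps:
W(c) = 9/2 (W(c) = (1/6)*27 = 9/2)
Q = 219378
u = -148/3 (u = -222/9/2 = -222*2/9 = -148/3 ≈ -49.333)
k(E) = -139/3 (k(E) = 3 - 148/3 = -139/3)
k(-18) - Q = -139/3 - 1*219378 = -139/3 - 219378 = -658273/3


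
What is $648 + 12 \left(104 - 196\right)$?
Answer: $-456$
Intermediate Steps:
$648 + 12 \left(104 - 196\right) = 648 + 12 \left(-92\right) = 648 - 1104 = -456$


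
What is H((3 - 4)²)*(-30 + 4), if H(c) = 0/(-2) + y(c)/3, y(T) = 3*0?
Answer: 0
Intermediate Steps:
y(T) = 0
H(c) = 0 (H(c) = 0/(-2) + 0/3 = 0*(-½) + 0*(⅓) = 0 + 0 = 0)
H((3 - 4)²)*(-30 + 4) = 0*(-30 + 4) = 0*(-26) = 0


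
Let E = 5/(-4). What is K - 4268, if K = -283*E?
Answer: -15657/4 ≈ -3914.3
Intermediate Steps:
E = -5/4 (E = 5*(-¼) = -5/4 ≈ -1.2500)
K = 1415/4 (K = -283*(-5/4) = 1415/4 ≈ 353.75)
K - 4268 = 1415/4 - 4268 = -15657/4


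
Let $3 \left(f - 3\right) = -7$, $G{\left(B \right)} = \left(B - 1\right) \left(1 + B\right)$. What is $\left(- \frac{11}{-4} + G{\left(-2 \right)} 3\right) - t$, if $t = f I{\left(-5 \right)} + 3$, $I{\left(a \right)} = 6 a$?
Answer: $\frac{115}{4} \approx 28.75$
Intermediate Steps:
$G{\left(B \right)} = \left(1 + B\right) \left(-1 + B\right)$ ($G{\left(B \right)} = \left(-1 + B\right) \left(1 + B\right) = \left(1 + B\right) \left(-1 + B\right)$)
$f = \frac{2}{3}$ ($f = 3 + \frac{1}{3} \left(-7\right) = 3 - \frac{7}{3} = \frac{2}{3} \approx 0.66667$)
$t = -17$ ($t = \frac{2 \cdot 6 \left(-5\right)}{3} + 3 = \frac{2}{3} \left(-30\right) + 3 = -20 + 3 = -17$)
$\left(- \frac{11}{-4} + G{\left(-2 \right)} 3\right) - t = \left(- \frac{11}{-4} + \left(-1 + \left(-2\right)^{2}\right) 3\right) - -17 = \left(\left(-11\right) \left(- \frac{1}{4}\right) + \left(-1 + 4\right) 3\right) + 17 = \left(\frac{11}{4} + 3 \cdot 3\right) + 17 = \left(\frac{11}{4} + 9\right) + 17 = \frac{47}{4} + 17 = \frac{115}{4}$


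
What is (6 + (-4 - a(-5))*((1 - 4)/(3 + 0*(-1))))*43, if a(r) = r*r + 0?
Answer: 1505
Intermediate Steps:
a(r) = r**2 (a(r) = r**2 + 0 = r**2)
(6 + (-4 - a(-5))*((1 - 4)/(3 + 0*(-1))))*43 = (6 + (-4 - 1*(-5)**2)*((1 - 4)/(3 + 0*(-1))))*43 = (6 + (-4 - 1*25)*(-3/(3 + 0)))*43 = (6 + (-4 - 25)*(-3/3))*43 = (6 - (-87)/3)*43 = (6 - 29*(-1))*43 = (6 + 29)*43 = 35*43 = 1505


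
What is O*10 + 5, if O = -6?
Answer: -55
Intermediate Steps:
O*10 + 5 = -6*10 + 5 = -60 + 5 = -55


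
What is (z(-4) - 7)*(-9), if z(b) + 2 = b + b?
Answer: 153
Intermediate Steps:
z(b) = -2 + 2*b (z(b) = -2 + (b + b) = -2 + 2*b)
(z(-4) - 7)*(-9) = ((-2 + 2*(-4)) - 7)*(-9) = ((-2 - 8) - 7)*(-9) = (-10 - 7)*(-9) = -17*(-9) = 153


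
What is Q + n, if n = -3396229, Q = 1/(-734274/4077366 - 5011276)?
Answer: -11565748678260976796/3405467852215 ≈ -3.3962e+6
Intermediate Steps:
Q = -679561/3405467852215 (Q = 1/(-734274*1/4077366 - 5011276) = 1/(-122379/679561 - 5011276) = 1/(-3405467852215/679561) = -679561/3405467852215 ≈ -1.9955e-7)
Q + n = -679561/3405467852215 - 3396229 = -11565748678260976796/3405467852215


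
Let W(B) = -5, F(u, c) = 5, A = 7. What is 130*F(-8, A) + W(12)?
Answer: 645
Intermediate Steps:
130*F(-8, A) + W(12) = 130*5 - 5 = 650 - 5 = 645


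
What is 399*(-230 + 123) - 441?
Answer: -43134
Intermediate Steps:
399*(-230 + 123) - 441 = 399*(-107) - 441 = -42693 - 441 = -43134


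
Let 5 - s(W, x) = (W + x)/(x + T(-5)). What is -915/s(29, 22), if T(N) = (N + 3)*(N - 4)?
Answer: -36600/149 ≈ -245.64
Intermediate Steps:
T(N) = (-4 + N)*(3 + N) (T(N) = (3 + N)*(-4 + N) = (-4 + N)*(3 + N))
s(W, x) = 5 - (W + x)/(18 + x) (s(W, x) = 5 - (W + x)/(x + (-12 + (-5)**2 - 1*(-5))) = 5 - (W + x)/(x + (-12 + 25 + 5)) = 5 - (W + x)/(x + 18) = 5 - (W + x)/(18 + x))
-915/s(29, 22) = -915*(18 + 22)/(90 - 1*29 + 4*22) = -915*40/(90 - 29 + 88) = -915/((1/40)*149) = -915/149/40 = -915*40/149 = -36600/149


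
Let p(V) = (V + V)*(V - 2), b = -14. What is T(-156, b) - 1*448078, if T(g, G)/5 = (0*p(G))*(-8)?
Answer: -448078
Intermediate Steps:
p(V) = 2*V*(-2 + V) (p(V) = (2*V)*(-2 + V) = 2*V*(-2 + V))
T(g, G) = 0 (T(g, G) = 5*((0*(2*G*(-2 + G)))*(-8)) = 5*(0*(-8)) = 5*0 = 0)
T(-156, b) - 1*448078 = 0 - 1*448078 = 0 - 448078 = -448078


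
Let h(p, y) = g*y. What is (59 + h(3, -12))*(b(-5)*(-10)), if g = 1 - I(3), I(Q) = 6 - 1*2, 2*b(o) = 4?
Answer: -1900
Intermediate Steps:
b(o) = 2 (b(o) = (½)*4 = 2)
I(Q) = 4 (I(Q) = 6 - 2 = 4)
g = -3 (g = 1 - 1*4 = 1 - 4 = -3)
h(p, y) = -3*y
(59 + h(3, -12))*(b(-5)*(-10)) = (59 - 3*(-12))*(2*(-10)) = (59 + 36)*(-20) = 95*(-20) = -1900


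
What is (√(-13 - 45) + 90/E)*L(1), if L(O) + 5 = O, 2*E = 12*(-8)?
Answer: 15/2 - 4*I*√58 ≈ 7.5 - 30.463*I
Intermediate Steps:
E = -48 (E = (12*(-8))/2 = (½)*(-96) = -48)
L(O) = -5 + O
(√(-13 - 45) + 90/E)*L(1) = (√(-13 - 45) + 90/(-48))*(-5 + 1) = (√(-58) + 90*(-1/48))*(-4) = (I*√58 - 15/8)*(-4) = (-15/8 + I*√58)*(-4) = 15/2 - 4*I*√58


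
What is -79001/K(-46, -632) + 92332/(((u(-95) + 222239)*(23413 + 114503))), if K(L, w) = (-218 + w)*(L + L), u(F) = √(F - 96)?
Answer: (-2723875479*√191 + 605349557486881*I)/(2696257800*(√191 - 222239*I)) ≈ -1.0102 - 1.8733e-10*I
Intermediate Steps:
u(F) = √(-96 + F)
K(L, w) = 2*L*(-218 + w) (K(L, w) = (-218 + w)*(2*L) = 2*L*(-218 + w))
-79001/K(-46, -632) + 92332/(((u(-95) + 222239)*(23413 + 114503))) = -79001*(-1/(92*(-218 - 632))) + 92332/(((√(-96 - 95) + 222239)*(23413 + 114503))) = -79001/(2*(-46)*(-850)) + 92332/(((√(-191) + 222239)*137916)) = -79001/78200 + 92332/(((I*√191 + 222239)*137916)) = -79001*1/78200 + 92332/(((222239 + I*√191)*137916)) = -79001/78200 + 92332/(30650313924 + 137916*I*√191)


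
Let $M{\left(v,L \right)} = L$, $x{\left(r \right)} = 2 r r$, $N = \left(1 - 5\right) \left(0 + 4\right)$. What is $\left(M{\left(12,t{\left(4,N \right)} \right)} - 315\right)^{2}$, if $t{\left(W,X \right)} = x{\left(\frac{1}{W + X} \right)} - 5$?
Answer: $\frac{530795521}{5184} \approx 1.0239 \cdot 10^{5}$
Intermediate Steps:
$N = -16$ ($N = \left(-4\right) 4 = -16$)
$x{\left(r \right)} = 2 r^{2}$
$t{\left(W,X \right)} = -5 + \frac{2}{\left(W + X\right)^{2}}$ ($t{\left(W,X \right)} = 2 \left(\frac{1}{W + X}\right)^{2} - 5 = \frac{2}{\left(W + X\right)^{2}} - 5 = -5 + \frac{2}{\left(W + X\right)^{2}}$)
$\left(M{\left(12,t{\left(4,N \right)} \right)} - 315\right)^{2} = \left(\left(-5 + \frac{2}{\left(4 - 16\right)^{2}}\right) - 315\right)^{2} = \left(\left(-5 + \frac{2}{144}\right) - 315\right)^{2} = \left(\left(-5 + 2 \cdot \frac{1}{144}\right) - 315\right)^{2} = \left(\left(-5 + \frac{1}{72}\right) - 315\right)^{2} = \left(- \frac{359}{72} - 315\right)^{2} = \left(- \frac{23039}{72}\right)^{2} = \frac{530795521}{5184}$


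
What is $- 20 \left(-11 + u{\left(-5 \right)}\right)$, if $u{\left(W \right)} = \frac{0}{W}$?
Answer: $220$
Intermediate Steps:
$u{\left(W \right)} = 0$
$- 20 \left(-11 + u{\left(-5 \right)}\right) = - 20 \left(-11 + 0\right) = \left(-20\right) \left(-11\right) = 220$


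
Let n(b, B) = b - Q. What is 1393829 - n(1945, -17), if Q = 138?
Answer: 1392022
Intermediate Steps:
n(b, B) = -138 + b (n(b, B) = b - 1*138 = b - 138 = -138 + b)
1393829 - n(1945, -17) = 1393829 - (-138 + 1945) = 1393829 - 1*1807 = 1393829 - 1807 = 1392022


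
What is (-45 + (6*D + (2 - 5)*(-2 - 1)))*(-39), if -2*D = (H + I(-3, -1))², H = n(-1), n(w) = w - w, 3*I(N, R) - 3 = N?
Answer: 1404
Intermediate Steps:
I(N, R) = 1 + N/3
n(w) = 0
H = 0
D = 0 (D = -(0 + (1 + (⅓)*(-3)))²/2 = -(0 + (1 - 1))²/2 = -(0 + 0)²/2 = -½*0² = -½*0 = 0)
(-45 + (6*D + (2 - 5)*(-2 - 1)))*(-39) = (-45 + (6*0 + (2 - 5)*(-2 - 1)))*(-39) = (-45 + (0 - 3*(-3)))*(-39) = (-45 + (0 + 9))*(-39) = (-45 + 9)*(-39) = -36*(-39) = 1404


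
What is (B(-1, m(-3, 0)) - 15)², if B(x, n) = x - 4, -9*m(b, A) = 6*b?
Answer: 400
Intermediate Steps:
m(b, A) = -2*b/3
B(x, n) = -4 + x
(B(-1, m(-3, 0)) - 15)² = ((-4 - 1) - 15)² = (-5 - 15)² = (-20)² = 400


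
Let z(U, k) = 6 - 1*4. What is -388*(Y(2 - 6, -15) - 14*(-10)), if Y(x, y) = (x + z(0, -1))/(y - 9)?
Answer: -163057/3 ≈ -54352.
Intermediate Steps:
z(U, k) = 2 (z(U, k) = 6 - 4 = 2)
Y(x, y) = (2 + x)/(-9 + y) (Y(x, y) = (x + 2)/(y - 9) = (2 + x)/(-9 + y))
-388*(Y(2 - 6, -15) - 14*(-10)) = -388*((2 + (2 - 6))/(-9 - 15) - 14*(-10)) = -388*((2 - 4)/(-24) + 140) = -388*(-1/24*(-2) + 140) = -388*(1/12 + 140) = -388*1681/12 = -163057/3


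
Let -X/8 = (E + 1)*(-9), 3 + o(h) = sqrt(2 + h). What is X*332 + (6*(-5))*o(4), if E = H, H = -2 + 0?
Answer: -23814 - 30*sqrt(6) ≈ -23888.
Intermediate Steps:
H = -2
E = -2
o(h) = -3 + sqrt(2 + h)
X = -72 (X = -8*(-2 + 1)*(-9) = -(-8)*(-9) = -8*9 = -72)
X*332 + (6*(-5))*o(4) = -72*332 + (6*(-5))*(-3 + sqrt(2 + 4)) = -23904 - 30*(-3 + sqrt(6)) = -23904 + (90 - 30*sqrt(6)) = -23814 - 30*sqrt(6)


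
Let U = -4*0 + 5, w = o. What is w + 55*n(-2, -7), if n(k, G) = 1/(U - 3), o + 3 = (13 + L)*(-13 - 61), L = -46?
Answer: 4933/2 ≈ 2466.5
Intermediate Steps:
o = 2439 (o = -3 + (13 - 46)*(-13 - 61) = -3 - 33*(-74) = -3 + 2442 = 2439)
w = 2439
U = 5 (U = 0 + 5 = 5)
n(k, G) = ½ (n(k, G) = 1/(5 - 3) = 1/2 = ½)
w + 55*n(-2, -7) = 2439 + 55*(½) = 2439 + 55/2 = 4933/2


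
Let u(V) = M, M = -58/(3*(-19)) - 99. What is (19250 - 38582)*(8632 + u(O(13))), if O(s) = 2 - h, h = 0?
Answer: -3134612916/19 ≈ -1.6498e+8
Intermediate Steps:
O(s) = 2 (O(s) = 2 - 1*0 = 2 + 0 = 2)
M = -5585/57 (M = -58/(-57) - 99 = -58*(-1/57) - 99 = 58/57 - 99 = -5585/57 ≈ -97.982)
u(V) = -5585/57
(19250 - 38582)*(8632 + u(O(13))) = (19250 - 38582)*(8632 - 5585/57) = -19332*486439/57 = -3134612916/19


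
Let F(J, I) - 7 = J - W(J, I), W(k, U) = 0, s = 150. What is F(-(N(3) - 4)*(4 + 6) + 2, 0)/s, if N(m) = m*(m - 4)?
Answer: 79/150 ≈ 0.52667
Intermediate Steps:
N(m) = m*(-4 + m)
F(J, I) = 7 + J (F(J, I) = 7 + (J - 1*0) = 7 + (J + 0) = 7 + J)
F(-(N(3) - 4)*(4 + 6) + 2, 0)/s = (7 + (-(3*(-4 + 3) - 4)*(4 + 6) + 2))/150 = (7 + (-(3*(-1) - 4)*10 + 2))*(1/150) = (7 + (-(-3 - 4)*10 + 2))*(1/150) = (7 + (-(-7)*10 + 2))*(1/150) = (7 + (-1*(-70) + 2))*(1/150) = (7 + (70 + 2))*(1/150) = (7 + 72)*(1/150) = 79*(1/150) = 79/150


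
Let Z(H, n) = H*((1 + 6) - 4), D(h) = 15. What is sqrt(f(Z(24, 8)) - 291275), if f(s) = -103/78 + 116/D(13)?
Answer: I*sqrt(44301952110)/390 ≈ 539.69*I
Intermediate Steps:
Z(H, n) = 3*H (Z(H, n) = H*(7 - 4) = H*3 = 3*H)
f(s) = 2501/390 (f(s) = -103/78 + 116/15 = 2501/390)
sqrt(f(Z(24, 8)) - 291275) = sqrt(2501/390 - 291275) = sqrt(-113594749/390) = I*sqrt(44301952110)/390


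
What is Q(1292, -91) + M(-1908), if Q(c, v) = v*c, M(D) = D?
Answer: -119480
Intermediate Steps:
Q(c, v) = c*v
Q(1292, -91) + M(-1908) = 1292*(-91) - 1908 = -117572 - 1908 = -119480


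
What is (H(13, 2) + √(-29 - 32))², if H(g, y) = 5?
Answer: (5 + I*√61)² ≈ -36.0 + 78.103*I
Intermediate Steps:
(H(13, 2) + √(-29 - 32))² = (5 + √(-29 - 32))² = (5 + √(-61))² = (5 + I*√61)²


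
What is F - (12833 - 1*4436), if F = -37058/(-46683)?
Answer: -55994299/6669 ≈ -8396.2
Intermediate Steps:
F = 5294/6669 (F = -37058*(-1/46683) = 5294/6669 ≈ 0.79382)
F - (12833 - 1*4436) = 5294/6669 - (12833 - 1*4436) = 5294/6669 - (12833 - 4436) = 5294/6669 - 1*8397 = 5294/6669 - 8397 = -55994299/6669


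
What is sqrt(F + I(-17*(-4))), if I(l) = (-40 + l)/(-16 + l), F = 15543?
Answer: sqrt(2626858)/13 ≈ 124.67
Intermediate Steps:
I(l) = (-40 + l)/(-16 + l)
sqrt(F + I(-17*(-4))) = sqrt(15543 + (-40 - 17*(-4))/(-16 - 17*(-4))) = sqrt(15543 + (-40 + 68)/(-16 + 68)) = sqrt(15543 + 28/52) = sqrt(15543 + (1/52)*28) = sqrt(15543 + 7/13) = sqrt(202066/13) = sqrt(2626858)/13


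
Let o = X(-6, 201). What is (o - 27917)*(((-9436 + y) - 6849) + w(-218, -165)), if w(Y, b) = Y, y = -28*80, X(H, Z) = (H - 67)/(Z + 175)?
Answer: 196742740695/376 ≈ 5.2325e+8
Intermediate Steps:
X(H, Z) = (-67 + H)/(175 + Z)
y = -2240
o = -73/376 (o = (-67 - 6)/(175 + 201) = -73/376 ≈ -0.19415)
(o - 27917)*(((-9436 + y) - 6849) + w(-218, -165)) = (-73/376 - 27917)*(((-9436 - 2240) - 6849) - 218) = -10496865*((-11676 - 6849) - 218)/376 = -10496865*(-18525 - 218)/376 = -10496865/376*(-18743) = 196742740695/376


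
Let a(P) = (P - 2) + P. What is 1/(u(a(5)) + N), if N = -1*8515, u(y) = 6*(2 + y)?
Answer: -1/8455 ≈ -0.00011827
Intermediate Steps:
a(P) = -2 + 2*P (a(P) = (-2 + P) + P = -2 + 2*P)
u(y) = 12 + 6*y
N = -8515
1/(u(a(5)) + N) = 1/((12 + 6*(-2 + 2*5)) - 8515) = 1/((12 + 6*(-2 + 10)) - 8515) = 1/((12 + 6*8) - 8515) = 1/((12 + 48) - 8515) = 1/(60 - 8515) = 1/(-8455) = -1/8455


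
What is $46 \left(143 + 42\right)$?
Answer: $8510$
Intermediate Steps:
$46 \left(143 + 42\right) = 46 \cdot 185 = 8510$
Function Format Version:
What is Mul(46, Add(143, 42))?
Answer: 8510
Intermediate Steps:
Mul(46, Add(143, 42)) = Mul(46, 185) = 8510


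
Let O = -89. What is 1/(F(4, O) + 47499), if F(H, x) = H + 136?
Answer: 1/47639 ≈ 2.0991e-5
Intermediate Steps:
F(H, x) = 136 + H
1/(F(4, O) + 47499) = 1/((136 + 4) + 47499) = 1/(140 + 47499) = 1/47639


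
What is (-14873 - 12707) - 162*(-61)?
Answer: -17698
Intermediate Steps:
(-14873 - 12707) - 162*(-61) = -27580 + 9882 = -17698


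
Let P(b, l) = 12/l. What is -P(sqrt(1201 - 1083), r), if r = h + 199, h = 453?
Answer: -3/163 ≈ -0.018405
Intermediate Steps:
r = 652 (r = 453 + 199 = 652)
-P(sqrt(1201 - 1083), r) = -12/652 = -1*3/163 = -3/163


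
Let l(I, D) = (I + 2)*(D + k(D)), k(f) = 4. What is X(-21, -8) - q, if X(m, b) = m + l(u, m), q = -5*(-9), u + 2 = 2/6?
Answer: -215/3 ≈ -71.667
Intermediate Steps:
u = -5/3 (u = -2 + 2/6 = -2 + 2*(1/6) = -2 + 1/3 = -5/3 ≈ -1.6667)
q = 45
l(I, D) = (2 + I)*(4 + D) (l(I, D) = (I + 2)*(D + 4) = (2 + I)*(4 + D))
X(m, b) = 4/3 + 4*m/3 (X(m, b) = m + (8 + 2*m + 4*(-5/3) + m*(-5/3)) = m + (8 + 2*m - 20/3 - 5*m/3) = m + (4/3 + m/3) = 4/3 + 4*m/3)
X(-21, -8) - q = (4/3 + (4/3)*(-21)) - 1*45 = (4/3 - 28) - 45 = -80/3 - 45 = -215/3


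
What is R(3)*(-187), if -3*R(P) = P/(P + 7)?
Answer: 187/10 ≈ 18.700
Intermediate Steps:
R(P) = -P/(3*(7 + P)) (R(P) = -P/(3*(P + 7)) = -P/(3*(7 + P)))
R(3)*(-187) = -1*3/(21 + 3*3)*(-187) = -1*3/(21 + 9)*(-187) = -1*3/30*(-187) = -1*3*1/30*(-187) = -⅒*(-187) = 187/10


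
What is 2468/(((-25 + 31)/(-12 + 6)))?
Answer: -2468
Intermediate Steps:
2468/(((-25 + 31)/(-12 + 6))) = 2468/((6/(-6))) = 2468/((6*(-⅙))) = 2468/(-1) = 2468*(-1) = -2468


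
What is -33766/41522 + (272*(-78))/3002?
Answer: -245574071/31162261 ≈ -7.8805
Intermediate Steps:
-33766/41522 + (272*(-78))/3002 = -33766*1/41522 - 21216*1/3002 = -16883/20761 - 10608/1501 = -245574071/31162261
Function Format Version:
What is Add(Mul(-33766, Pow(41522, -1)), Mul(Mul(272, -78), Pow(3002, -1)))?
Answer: Rational(-245574071, 31162261) ≈ -7.8805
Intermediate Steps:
Add(Mul(-33766, Pow(41522, -1)), Mul(Mul(272, -78), Pow(3002, -1))) = Add(Mul(-33766, Rational(1, 41522)), Mul(-21216, Rational(1, 3002))) = Add(Rational(-16883, 20761), Rational(-10608, 1501)) = Rational(-245574071, 31162261)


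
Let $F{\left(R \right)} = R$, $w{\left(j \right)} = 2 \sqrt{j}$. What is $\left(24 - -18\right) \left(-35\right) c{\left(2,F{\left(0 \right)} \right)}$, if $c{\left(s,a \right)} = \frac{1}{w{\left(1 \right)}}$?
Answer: $-735$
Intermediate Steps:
$c{\left(s,a \right)} = \frac{1}{2}$ ($c{\left(s,a \right)} = \frac{1}{2 \sqrt{1}} = \frac{1}{2 \cdot 1} = \frac{1}{2}$)
$\left(24 - -18\right) \left(-35\right) c{\left(2,F{\left(0 \right)} \right)} = \left(24 - -18\right) \left(-35\right) \frac{1}{2} = \left(24 + 18\right) \left(-35\right) \frac{1}{2} = 42 \left(-35\right) \frac{1}{2} = \left(-1470\right) \frac{1}{2} = -735$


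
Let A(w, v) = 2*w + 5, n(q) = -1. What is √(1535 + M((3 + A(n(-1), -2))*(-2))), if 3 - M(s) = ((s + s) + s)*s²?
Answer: √6722 ≈ 81.988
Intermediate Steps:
A(w, v) = 5 + 2*w
M(s) = 3 - 3*s³ (M(s) = 3 - ((s + s) + s)*s² = 3 - (2*s + s)*s² = 3 - 3*s*s² = 3 - 3*s³)
√(1535 + M((3 + A(n(-1), -2))*(-2))) = √(1535 + (3 - 3*(-8*(3 + (5 + 2*(-1)))³))) = √(1535 + (3 - 3*(-8*(3 + (5 - 2))³))) = √(1535 + (3 - 3*(-8*(3 + 3)³))) = √(1535 + (3 - 3*(6*(-2))³)) = √(1535 + (3 - 3*(-12)³)) = √(1535 + (3 - 3*(-1728))) = √(1535 + (3 + 5184)) = √(1535 + 5187) = √6722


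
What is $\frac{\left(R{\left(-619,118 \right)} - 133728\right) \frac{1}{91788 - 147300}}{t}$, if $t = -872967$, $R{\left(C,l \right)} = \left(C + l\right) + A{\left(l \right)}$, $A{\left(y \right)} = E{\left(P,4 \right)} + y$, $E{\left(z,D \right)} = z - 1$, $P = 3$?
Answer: $- \frac{4967}{1794820152} \approx -2.7674 \cdot 10^{-6}$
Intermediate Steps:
$E{\left(z,D \right)} = -1 + z$
$A{\left(y \right)} = 2 + y$ ($A{\left(y \right)} = \left(-1 + 3\right) + y = 2 + y$)
$R{\left(C,l \right)} = 2 + C + 2 l$ ($R{\left(C,l \right)} = \left(C + l\right) + \left(2 + l\right) = 2 + C + 2 l$)
$\frac{\left(R{\left(-619,118 \right)} - 133728\right) \frac{1}{91788 - 147300}}{t} = \frac{\left(\left(2 - 619 + 2 \cdot 118\right) - 133728\right) \frac{1}{91788 - 147300}}{-872967} = \frac{\left(2 - 619 + 236\right) - 133728}{-55512} \left(- \frac{1}{872967}\right) = \left(-381 - 133728\right) \left(- \frac{1}{55512}\right) \left(- \frac{1}{872967}\right) = \left(-134109\right) \left(- \frac{1}{55512}\right) \left(- \frac{1}{872967}\right) = \frac{4967}{2056} \left(- \frac{1}{872967}\right) = - \frac{4967}{1794820152}$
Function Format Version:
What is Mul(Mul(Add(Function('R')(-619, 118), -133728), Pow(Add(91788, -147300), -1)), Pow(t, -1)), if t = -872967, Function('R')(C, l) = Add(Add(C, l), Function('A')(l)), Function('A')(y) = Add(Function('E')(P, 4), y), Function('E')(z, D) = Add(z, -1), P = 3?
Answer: Rational(-4967, 1794820152) ≈ -2.7674e-6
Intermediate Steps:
Function('E')(z, D) = Add(-1, z)
Function('A')(y) = Add(2, y) (Function('A')(y) = Add(Add(-1, 3), y) = Add(2, y))
Function('R')(C, l) = Add(2, C, Mul(2, l)) (Function('R')(C, l) = Add(Add(C, l), Add(2, l)) = Add(2, C, Mul(2, l)))
Mul(Mul(Add(Function('R')(-619, 118), -133728), Pow(Add(91788, -147300), -1)), Pow(t, -1)) = Mul(Mul(Add(Add(2, -619, Mul(2, 118)), -133728), Pow(Add(91788, -147300), -1)), Pow(-872967, -1)) = Mul(Mul(Add(Add(2, -619, 236), -133728), Pow(-55512, -1)), Rational(-1, 872967)) = Mul(Mul(Add(-381, -133728), Rational(-1, 55512)), Rational(-1, 872967)) = Mul(Mul(-134109, Rational(-1, 55512)), Rational(-1, 872967)) = Mul(Rational(4967, 2056), Rational(-1, 872967)) = Rational(-4967, 1794820152)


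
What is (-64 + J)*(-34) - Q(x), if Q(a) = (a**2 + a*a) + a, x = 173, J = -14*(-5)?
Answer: -60235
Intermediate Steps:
J = 70
Q(a) = a + 2*a**2 (Q(a) = (a**2 + a**2) + a = 2*a**2 + a = a + 2*a**2)
(-64 + J)*(-34) - Q(x) = (-64 + 70)*(-34) - 173*(1 + 2*173) = 6*(-34) - 173*(1 + 346) = -204 - 173*347 = -204 - 1*60031 = -204 - 60031 = -60235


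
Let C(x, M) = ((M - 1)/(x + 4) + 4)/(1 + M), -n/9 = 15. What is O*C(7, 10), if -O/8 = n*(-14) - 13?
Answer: -795848/121 ≈ -6577.3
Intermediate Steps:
n = -135 (n = -9*15 = -135)
O = -15016 (O = -8*(-135*(-14) - 13) = -8*(1890 - 13) = -8*1877 = -15016)
C(x, M) = (4 + (-1 + M)/(4 + x))/(1 + M) (C(x, M) = ((-1 + M)/(4 + x) + 4)/(1 + M) = (4 + (-1 + M)/(4 + x))/(1 + M))
O*C(7, 10) = -15016*(15 + 10 + 4*7)/(4 + 7 + 4*10 + 10*7) = -15016*(15 + 10 + 28)/(4 + 7 + 40 + 70) = -15016*53/121 = -795848/121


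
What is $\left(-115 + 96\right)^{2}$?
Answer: $361$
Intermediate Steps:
$\left(-115 + 96\right)^{2} = \left(-19\right)^{2} = 361$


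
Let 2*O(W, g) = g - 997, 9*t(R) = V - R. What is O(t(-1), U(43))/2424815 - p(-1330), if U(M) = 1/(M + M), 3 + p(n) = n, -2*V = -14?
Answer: 555951798199/417068180 ≈ 1333.0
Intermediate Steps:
V = 7 (V = -1/2*(-14) = 7)
p(n) = -3 + n
t(R) = 7/9 - R/9 (t(R) = (7 - R)/9 = 7/9 - R/9)
U(M) = 1/(2*M)
O(W, g) = -997/2 + g/2 (O(W, g) = (g - 997)/2 = (-997 + g)/2 = -997/2 + g/2)
O(t(-1), U(43))/2424815 - p(-1330) = (-997/2 + ((1/2)/43)/2)/2424815 - (-3 - 1330) = (-997/2 + ((1/2)*(1/43))/2)*(1/2424815) - 1*(-1333) = (-997/2 + (1/2)*(1/86))*(1/2424815) + 1333 = (-997/2 + 1/172)*(1/2424815) + 1333 = -85741/172*1/2424815 + 1333 = -85741/417068180 + 1333 = 555951798199/417068180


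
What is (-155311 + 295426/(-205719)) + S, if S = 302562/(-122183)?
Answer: -3903896946605483/25135364577 ≈ -1.5532e+5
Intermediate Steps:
S = -302562/122183 (S = 302562*(-1/122183) = -302562/122183 ≈ -2.4763)
(-155311 + 295426/(-205719)) + S = (-155311 + 295426/(-205719)) - 302562/122183 = (-155311 + 295426*(-1/205719)) - 302562/122183 = (-155311 - 295426/205719) - 302562/122183 = -31950719035/205719 - 302562/122183 = -3903896946605483/25135364577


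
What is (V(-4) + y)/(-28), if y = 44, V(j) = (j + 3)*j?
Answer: -12/7 ≈ -1.7143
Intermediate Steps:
V(j) = j*(3 + j) (V(j) = (3 + j)*j = j*(3 + j))
(V(-4) + y)/(-28) = (-4*(3 - 4) + 44)/(-28) = (-4*(-1) + 44)*(-1/28) = (4 + 44)*(-1/28) = 48*(-1/28) = -12/7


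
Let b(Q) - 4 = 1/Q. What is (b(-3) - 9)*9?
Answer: -48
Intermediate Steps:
b(Q) = 4 + 1/Q
(b(-3) - 9)*9 = ((4 + 1/(-3)) - 9)*9 = ((4 - ⅓) - 9)*9 = (11/3 - 9)*9 = -16/3*9 = -48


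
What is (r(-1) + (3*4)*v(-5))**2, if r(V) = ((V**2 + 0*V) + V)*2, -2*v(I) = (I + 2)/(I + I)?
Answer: 81/25 ≈ 3.2400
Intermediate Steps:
v(I) = -(2 + I)/(4*I) (v(I) = -(I + 2)/(2*(I + I)) = -(2 + I)/(2*(2*I)) = -(2 + I)*1/(2*I)/2 = -(2 + I)/(4*I))
r(V) = 2*V + 2*V**2 (r(V) = ((V**2 + 0) + V)*2 = (V**2 + V)*2 = (V + V**2)*2 = 2*V + 2*V**2)
(r(-1) + (3*4)*v(-5))**2 = (2*(-1)*(1 - 1) + (3*4)*((1/4)*(-2 - 1*(-5))/(-5)))**2 = (2*(-1)*0 + 12*((1/4)*(-1/5)*(-2 + 5)))**2 = (0 + 12*((1/4)*(-1/5)*3))**2 = (0 + 12*(-3/20))**2 = (0 - 9/5)**2 = (-9/5)**2 = 81/25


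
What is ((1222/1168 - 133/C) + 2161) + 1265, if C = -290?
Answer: 290241111/84680 ≈ 3427.5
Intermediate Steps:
((1222/1168 - 133/C) + 2161) + 1265 = ((1222/1168 - 133/(-290)) + 2161) + 1265 = ((1222*(1/1168) - 133*(-1/290)) + 2161) + 1265 = ((611/584 + 133/290) + 2161) + 1265 = (127431/84680 + 2161) + 1265 = 183120911/84680 + 1265 = 290241111/84680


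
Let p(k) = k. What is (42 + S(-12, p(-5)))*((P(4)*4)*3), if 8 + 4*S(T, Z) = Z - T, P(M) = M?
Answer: 2004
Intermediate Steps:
S(T, Z) = -2 - T/4 + Z/4 (S(T, Z) = -2 + (Z - T)/4 = -2 + (-T/4 + Z/4) = -2 - T/4 + Z/4)
(42 + S(-12, p(-5)))*((P(4)*4)*3) = (42 + (-2 - 1/4*(-12) + (1/4)*(-5)))*((4*4)*3) = (42 + (-2 + 3 - 5/4))*(16*3) = (42 - 1/4)*48 = (167/4)*48 = 2004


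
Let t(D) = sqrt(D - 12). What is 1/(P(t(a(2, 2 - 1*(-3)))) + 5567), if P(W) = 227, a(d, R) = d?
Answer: 1/5794 ≈ 0.00017259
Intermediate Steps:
t(D) = sqrt(-12 + D)
1/(P(t(a(2, 2 - 1*(-3)))) + 5567) = 1/(227 + 5567) = 1/5794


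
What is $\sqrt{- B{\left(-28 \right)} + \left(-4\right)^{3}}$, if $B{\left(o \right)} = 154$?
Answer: $i \sqrt{218} \approx 14.765 i$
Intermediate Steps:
$\sqrt{- B{\left(-28 \right)} + \left(-4\right)^{3}} = \sqrt{\left(-1\right) 154 + \left(-4\right)^{3}} = \sqrt{-154 - 64} = \sqrt{-218} = i \sqrt{218}$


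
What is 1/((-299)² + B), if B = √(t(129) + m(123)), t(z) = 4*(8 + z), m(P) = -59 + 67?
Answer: 89401/7992538245 - 2*√139/7992538245 ≈ 1.1183e-5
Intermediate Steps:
m(P) = 8
t(z) = 32 + 4*z
B = 2*√139 (B = √((32 + 4*129) + 8) = √((32 + 516) + 8) = √(548 + 8) = √556 = 2*√139 ≈ 23.580)
1/((-299)² + B) = 1/((-299)² + 2*√139) = 1/(89401 + 2*√139)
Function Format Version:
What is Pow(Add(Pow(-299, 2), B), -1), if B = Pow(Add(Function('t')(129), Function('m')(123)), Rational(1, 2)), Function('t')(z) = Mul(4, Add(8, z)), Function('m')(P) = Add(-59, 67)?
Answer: Add(Rational(89401, 7992538245), Mul(Rational(-2, 7992538245), Pow(139, Rational(1, 2)))) ≈ 1.1183e-5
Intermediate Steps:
Function('m')(P) = 8
Function('t')(z) = Add(32, Mul(4, z))
B = Mul(2, Pow(139, Rational(1, 2))) (B = Pow(Add(Add(32, Mul(4, 129)), 8), Rational(1, 2)) = Pow(Add(Add(32, 516), 8), Rational(1, 2)) = Pow(Add(548, 8), Rational(1, 2)) = Pow(556, Rational(1, 2)) = Mul(2, Pow(139, Rational(1, 2))) ≈ 23.580)
Pow(Add(Pow(-299, 2), B), -1) = Pow(Add(Pow(-299, 2), Mul(2, Pow(139, Rational(1, 2)))), -1) = Pow(Add(89401, Mul(2, Pow(139, Rational(1, 2)))), -1)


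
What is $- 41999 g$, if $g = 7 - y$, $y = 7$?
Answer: $0$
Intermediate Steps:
$g = 0$ ($g = 7 - 7 = 0$)
$- 41999 g = \left(-41999\right) 0 = 0$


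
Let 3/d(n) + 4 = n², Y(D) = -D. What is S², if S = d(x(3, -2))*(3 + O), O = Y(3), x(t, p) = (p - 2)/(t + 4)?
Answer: 0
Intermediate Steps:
x(t, p) = (-2 + p)/(4 + t)
O = -3 (O = -1*3 = -3)
d(n) = 3/(-4 + n²)
S = 0 (S = (3/(-4 + ((-2 - 2)/(4 + 3))²))*(3 - 3) = (3/(-4 + (-4/7)²))*0 = (3/(-4 + 16/49))*0 = (3/(-180/49))*0 = (3*(-49/180))*0 = -49/60*0 = 0)
S² = 0² = 0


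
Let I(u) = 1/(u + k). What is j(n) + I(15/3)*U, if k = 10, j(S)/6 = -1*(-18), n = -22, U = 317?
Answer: 1937/15 ≈ 129.13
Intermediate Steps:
j(S) = 108 (j(S) = 6*(-1*(-18)) = 6*18 = 108)
I(u) = 1/(10 + u) (I(u) = 1/(u + 10) = 1/(10 + u))
j(n) + I(15/3)*U = 108 + 317/(10 + 15/3) = 108 + 317/(10 + 15*(⅓)) = 108 + 317/(10 + 5) = 108 + 317/15 = 1937/15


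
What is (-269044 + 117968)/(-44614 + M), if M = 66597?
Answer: -151076/21983 ≈ -6.8724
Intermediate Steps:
(-269044 + 117968)/(-44614 + M) = (-269044 + 117968)/(-44614 + 66597) = -151076/21983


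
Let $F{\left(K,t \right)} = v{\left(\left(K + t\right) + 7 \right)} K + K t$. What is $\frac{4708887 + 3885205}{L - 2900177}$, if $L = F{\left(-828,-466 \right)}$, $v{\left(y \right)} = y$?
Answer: $- \frac{8594092}{1448693} \approx -5.9323$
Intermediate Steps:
$F{\left(K,t \right)} = K t + K \left(7 + K + t\right)$ ($F{\left(K,t \right)} = \left(\left(K + t\right) + 7\right) K + K t = \left(7 + K + t\right) K + K t = K \left(7 + K + t\right) + K t = K t + K \left(7 + K + t\right)$)
$L = 1451484$ ($L = - 828 \left(7 - 828 + 2 \left(-466\right)\right) = - 828 \left(7 - 828 - 932\right) = \left(-828\right) \left(-1753\right) = 1451484$)
$\frac{4708887 + 3885205}{L - 2900177} = \frac{4708887 + 3885205}{1451484 - 2900177} = \frac{8594092}{-1448693} = 8594092 \left(- \frac{1}{1448693}\right) = - \frac{8594092}{1448693}$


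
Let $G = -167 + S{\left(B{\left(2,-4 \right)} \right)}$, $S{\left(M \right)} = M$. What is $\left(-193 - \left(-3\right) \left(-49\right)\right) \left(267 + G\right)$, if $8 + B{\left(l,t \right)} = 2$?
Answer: $-31960$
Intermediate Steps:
$B{\left(l,t \right)} = -6$ ($B{\left(l,t \right)} = -8 + 2 = -6$)
$G = -173$ ($G = -167 - 6 = -173$)
$\left(-193 - \left(-3\right) \left(-49\right)\right) \left(267 + G\right) = \left(-193 - \left(-3\right) \left(-49\right)\right) \left(267 - 173\right) = \left(-193 - 147\right) 94 = \left(-340\right) 94 = -31960$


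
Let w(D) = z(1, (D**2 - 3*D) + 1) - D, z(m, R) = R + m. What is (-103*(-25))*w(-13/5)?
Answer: 49337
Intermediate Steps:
w(D) = 2 + D**2 - 4*D (w(D) = (((D**2 - 3*D) + 1) + 1) - D = ((1 + D**2 - 3*D) + 1) - D = (2 + D**2 - 3*D) - D = 2 + D**2 - 4*D)
(-103*(-25))*w(-13/5) = (-103*(-25))*(2 + (-13/5)**2 - (-52)/5) = 2575*(2 + (-13*1/5)**2 - (-52)/5) = 2575*(2 + (-13/5)**2 - 4*(-13/5)) = 2575*(2 + 169/25 + 52/5) = 2575*(479/25) = 49337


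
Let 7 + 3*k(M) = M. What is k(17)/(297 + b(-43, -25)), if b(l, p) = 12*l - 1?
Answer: -1/66 ≈ -0.015152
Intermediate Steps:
b(l, p) = -1 + 12*l
k(M) = -7/3 + M/3
k(17)/(297 + b(-43, -25)) = (-7/3 + (1/3)*17)/(297 + (-1 + 12*(-43))) = (-7/3 + 17/3)/(297 + (-1 - 516)) = (10/3)/(297 - 517) = (10/3)/(-220) = -1/220*10/3 = -1/66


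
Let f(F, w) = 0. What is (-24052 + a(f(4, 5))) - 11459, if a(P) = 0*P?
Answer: -35511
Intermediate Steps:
a(P) = 0
(-24052 + a(f(4, 5))) - 11459 = (-24052 + 0) - 11459 = -24052 - 11459 = -35511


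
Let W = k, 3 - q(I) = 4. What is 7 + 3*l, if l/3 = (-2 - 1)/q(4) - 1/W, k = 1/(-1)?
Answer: 43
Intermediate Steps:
q(I) = -1 (q(I) = 3 - 1*4 = 3 - 4 = -1)
k = -1 (k = 1*(-1) = -1)
W = -1
l = 12 (l = 3*((-2 - 1)/(-1) - 1/(-1)) = 3*(-3*(-1) - 1*(-1)) = 3*(3 + 1) = 3*4 = 12)
7 + 3*l = 7 + 3*12 = 7 + 36 = 43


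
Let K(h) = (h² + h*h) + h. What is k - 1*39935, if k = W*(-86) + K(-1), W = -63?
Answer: -34516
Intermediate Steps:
K(h) = h + 2*h² (K(h) = (h² + h²) + h = 2*h² + h = h + 2*h²)
k = 5419 (k = -63*(-86) - (1 + 2*(-1)) = 5418 - (1 - 2) = 5418 - 1*(-1) = 5418 + 1 = 5419)
k - 1*39935 = 5419 - 1*39935 = 5419 - 39935 = -34516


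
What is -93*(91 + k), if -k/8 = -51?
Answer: -46407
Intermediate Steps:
k = 408 (k = -8*(-51) = 408)
-93*(91 + k) = -93*(91 + 408) = -93*499 = -46407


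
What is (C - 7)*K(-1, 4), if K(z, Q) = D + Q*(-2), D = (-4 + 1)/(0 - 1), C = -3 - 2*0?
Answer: 50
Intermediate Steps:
C = -3 (C = -3 + 0 = -3)
D = 3 (D = -3/(-1) = -3*(-1) = 3)
K(z, Q) = 3 - 2*Q (K(z, Q) = 3 + Q*(-2) = 3 - 2*Q)
(C - 7)*K(-1, 4) = (-3 - 7)*(3 - 2*4) = -10*(3 - 8) = -10*(-5) = 50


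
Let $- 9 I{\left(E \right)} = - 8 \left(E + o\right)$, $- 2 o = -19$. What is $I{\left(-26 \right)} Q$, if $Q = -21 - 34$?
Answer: $\frac{2420}{3} \approx 806.67$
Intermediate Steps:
$o = \frac{19}{2}$ ($o = \left(- \frac{1}{2}\right) \left(-19\right) = \frac{19}{2} \approx 9.5$)
$I{\left(E \right)} = \frac{76}{9} + \frac{8 E}{9}$ ($I{\left(E \right)} = - \frac{\left(-8\right) \left(E + \frac{19}{2}\right)}{9} = - \frac{\left(-8\right) \left(\frac{19}{2} + E\right)}{9} = - \frac{-76 - 8 E}{9} = \frac{76}{9} + \frac{8 E}{9}$)
$Q = -55$ ($Q = -21 - 34 = -55$)
$I{\left(-26 \right)} Q = \left(\frac{76}{9} + \frac{8}{9} \left(-26\right)\right) \left(-55\right) = \left(\frac{76}{9} - \frac{208}{9}\right) \left(-55\right) = \left(- \frac{44}{3}\right) \left(-55\right) = \frac{2420}{3}$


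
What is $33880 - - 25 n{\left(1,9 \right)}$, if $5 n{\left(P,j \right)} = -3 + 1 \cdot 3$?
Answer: $33880$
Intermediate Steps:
$n{\left(P,j \right)} = 0$ ($n{\left(P,j \right)} = \frac{-3 + 1 \cdot 3}{5} = \frac{-3 + 3}{5} = \frac{1}{5} \cdot 0 = 0$)
$33880 - - 25 n{\left(1,9 \right)} = 33880 - \left(-25\right) 0 = 33880 - 0 = 33880 + 0 = 33880$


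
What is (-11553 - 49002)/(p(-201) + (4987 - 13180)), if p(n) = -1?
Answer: 60555/8194 ≈ 7.3902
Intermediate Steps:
(-11553 - 49002)/(p(-201) + (4987 - 13180)) = (-11553 - 49002)/(-1 + (4987 - 13180)) = -60555/(-1 - 8193) = -60555/(-8194) = -60555*(-1/8194) = 60555/8194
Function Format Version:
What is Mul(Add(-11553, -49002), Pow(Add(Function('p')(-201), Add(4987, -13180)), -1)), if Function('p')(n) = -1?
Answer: Rational(60555, 8194) ≈ 7.3902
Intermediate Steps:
Mul(Add(-11553, -49002), Pow(Add(Function('p')(-201), Add(4987, -13180)), -1)) = Mul(Add(-11553, -49002), Pow(Add(-1, Add(4987, -13180)), -1)) = Mul(-60555, Pow(Add(-1, -8193), -1)) = Mul(-60555, Pow(-8194, -1)) = Mul(-60555, Rational(-1, 8194)) = Rational(60555, 8194)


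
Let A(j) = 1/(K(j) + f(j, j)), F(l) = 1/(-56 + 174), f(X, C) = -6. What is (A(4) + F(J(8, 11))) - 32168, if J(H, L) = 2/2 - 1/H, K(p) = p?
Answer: -1897941/59 ≈ -32169.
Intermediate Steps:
J(H, L) = 1 - 1/H (J(H, L) = 2*(½) - 1/H = 1 - 1/H)
F(l) = 1/118
A(j) = 1/(-6 + j) (A(j) = 1/(j - 6) = 1/(-6 + j))
(A(4) + F(J(8, 11))) - 32168 = (1/(-6 + 4) + 1/118) - 32168 = (1/(-2) + 1/118) - 32168 = (-½ + 1/118) - 32168 = -29/59 - 32168 = -1897941/59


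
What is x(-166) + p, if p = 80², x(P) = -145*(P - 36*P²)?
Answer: 143872790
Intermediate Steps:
x(P) = -145*P + 5220*P²
p = 6400
x(-166) + p = 145*(-166)*(-1 + 36*(-166)) + 6400 = 145*(-166)*(-1 - 5976) + 6400 = 145*(-166)*(-5977) + 6400 = 143866390 + 6400 = 143872790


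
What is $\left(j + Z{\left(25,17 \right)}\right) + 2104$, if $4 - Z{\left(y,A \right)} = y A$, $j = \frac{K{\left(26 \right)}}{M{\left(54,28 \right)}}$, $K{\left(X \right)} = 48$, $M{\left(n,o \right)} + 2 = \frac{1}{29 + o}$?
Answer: $\frac{187443}{113} \approx 1658.8$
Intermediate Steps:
$M{\left(n,o \right)} = -2 + \frac{1}{29 + o}$
$j = - \frac{2736}{113}$ ($j = \frac{48}{\frac{1}{29 + 28} \left(-57 - 56\right)} = \frac{48}{\frac{1}{57} \left(-57 - 56\right)} = \frac{48}{\frac{1}{57} \left(-113\right)} = \frac{48}{- \frac{113}{57}} = 48 \left(- \frac{57}{113}\right) = - \frac{2736}{113} \approx -24.212$)
$Z{\left(y,A \right)} = 4 - A y$ ($Z{\left(y,A \right)} = 4 - y A = 4 - A y$)
$\left(j + Z{\left(25,17 \right)}\right) + 2104 = \left(- \frac{2736}{113} + \left(4 - 17 \cdot 25\right)\right) + 2104 = \left(- \frac{2736}{113} + \left(4 - 425\right)\right) + 2104 = \left(- \frac{2736}{113} - 421\right) + 2104 = - \frac{50309}{113} + 2104 = \frac{187443}{113}$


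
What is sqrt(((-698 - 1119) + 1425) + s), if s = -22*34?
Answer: 2*I*sqrt(285) ≈ 33.764*I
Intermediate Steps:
s = -748
sqrt(((-698 - 1119) + 1425) + s) = sqrt(((-698 - 1119) + 1425) - 748) = sqrt((-1817 + 1425) - 748) = sqrt(-392 - 748) = sqrt(-1140) = 2*I*sqrt(285)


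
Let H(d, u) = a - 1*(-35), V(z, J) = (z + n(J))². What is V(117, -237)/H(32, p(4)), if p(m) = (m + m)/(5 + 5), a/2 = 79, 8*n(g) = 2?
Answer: 219961/3088 ≈ 71.231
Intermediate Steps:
n(g) = ¼ (n(g) = (⅛)*2 = ¼)
a = 158 (a = 2*79 = 158)
V(z, J) = (¼ + z)² (V(z, J) = (z + ¼)² = (¼ + z)²)
p(m) = m/5 (p(m) = (2*m)/10 = (2*m)*(⅒) = m/5)
H(d, u) = 193 (H(d, u) = 158 - 1*(-35) = 158 + 35 = 193)
V(117, -237)/H(32, p(4)) = ((1 + 4*117)²/16)/193 = ((1 + 468)²/16)*(1/193) = ((1/16)*469²)*(1/193) = ((1/16)*219961)*(1/193) = (219961/16)*(1/193) = 219961/3088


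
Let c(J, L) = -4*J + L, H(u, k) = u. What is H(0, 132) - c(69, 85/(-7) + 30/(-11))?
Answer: 22397/77 ≈ 290.87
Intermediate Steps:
c(J, L) = L - 4*J
H(0, 132) - c(69, 85/(-7) + 30/(-11)) = 0 - ((85/(-7) + 30/(-11)) - 4*69) = 0 - ((85*(-1/7) + 30*(-1/11)) - 276) = 0 - ((-85/7 - 30/11) - 276) = 0 - (-1145/77 - 276) = 0 - 1*(-22397/77) = 0 + 22397/77 = 22397/77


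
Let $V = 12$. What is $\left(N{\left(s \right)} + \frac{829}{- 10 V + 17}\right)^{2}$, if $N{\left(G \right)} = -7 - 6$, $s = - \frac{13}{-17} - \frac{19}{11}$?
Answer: $\frac{4700224}{10609} \approx 443.04$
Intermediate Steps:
$s = - \frac{180}{187}$ ($s = \left(-13\right) \left(- \frac{1}{17}\right) - \frac{19}{11} = \frac{13}{17} - \frac{19}{11} = - \frac{180}{187} \approx -0.96257$)
$N{\left(G \right)} = -13$
$\left(N{\left(s \right)} + \frac{829}{- 10 V + 17}\right)^{2} = \left(-13 + \frac{829}{\left(-10\right) 12 + 17}\right)^{2} = \left(-13 + \frac{829}{-120 + 17}\right)^{2} = \left(-13 + \frac{829}{-103}\right)^{2} = \left(-13 + 829 \left(- \frac{1}{103}\right)\right)^{2} = \left(-13 - \frac{829}{103}\right)^{2} = \left(- \frac{2168}{103}\right)^{2} = \frac{4700224}{10609}$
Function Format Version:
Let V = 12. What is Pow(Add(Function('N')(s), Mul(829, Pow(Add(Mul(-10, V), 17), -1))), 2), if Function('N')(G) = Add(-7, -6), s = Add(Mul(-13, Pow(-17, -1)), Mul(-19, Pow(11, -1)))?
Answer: Rational(4700224, 10609) ≈ 443.04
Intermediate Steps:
s = Rational(-180, 187) (s = Add(Mul(-13, Rational(-1, 17)), Mul(-19, Rational(1, 11))) = Add(Rational(13, 17), Rational(-19, 11)) = Rational(-180, 187) ≈ -0.96257)
Function('N')(G) = -13
Pow(Add(Function('N')(s), Mul(829, Pow(Add(Mul(-10, V), 17), -1))), 2) = Pow(Add(-13, Mul(829, Pow(Add(Mul(-10, 12), 17), -1))), 2) = Pow(Add(-13, Mul(829, Pow(Add(-120, 17), -1))), 2) = Pow(Add(-13, Mul(829, Pow(-103, -1))), 2) = Pow(Add(-13, Mul(829, Rational(-1, 103))), 2) = Pow(Add(-13, Rational(-829, 103)), 2) = Pow(Rational(-2168, 103), 2) = Rational(4700224, 10609)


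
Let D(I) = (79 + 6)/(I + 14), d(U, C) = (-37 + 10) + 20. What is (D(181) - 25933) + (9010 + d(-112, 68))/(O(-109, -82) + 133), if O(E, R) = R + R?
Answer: -31703587/1209 ≈ -26223.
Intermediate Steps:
d(U, C) = -7 (d(U, C) = -27 + 20 = -7)
O(E, R) = 2*R
D(I) = 85/(14 + I)
(D(181) - 25933) + (9010 + d(-112, 68))/(O(-109, -82) + 133) = (85/(14 + 181) - 25933) + (9010 - 7)/(2*(-82) + 133) = (85/195 - 25933) + 9003/(-164 + 133) = (85*(1/195) - 25933) + 9003/(-31) = (17/39 - 25933) + 9003*(-1/31) = -1011370/39 - 9003/31 = -31703587/1209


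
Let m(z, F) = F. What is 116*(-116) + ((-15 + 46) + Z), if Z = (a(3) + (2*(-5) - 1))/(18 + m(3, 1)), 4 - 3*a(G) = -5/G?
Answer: -2295757/171 ≈ -13425.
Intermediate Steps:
a(G) = 4/3 + 5/(3*G) (a(G) = 4/3 - (-5)/(3*G) = 4/3 + 5/(3*G))
Z = -82/171 (Z = ((⅓)*(5 + 4*3)/3 + (2*(-5) - 1))/(18 + 1) = ((⅓)*(⅓)*(5 + 12) + (-10 - 1))/19 = ((⅓)*(⅓)*17 - 11)*(1/19) = (17/9 - 11)*(1/19) = -82/9*1/19 = -82/171 ≈ -0.47953)
116*(-116) + ((-15 + 46) + Z) = 116*(-116) + ((-15 + 46) - 82/171) = -13456 + (31 - 82/171) = -13456 + 5219/171 = -2295757/171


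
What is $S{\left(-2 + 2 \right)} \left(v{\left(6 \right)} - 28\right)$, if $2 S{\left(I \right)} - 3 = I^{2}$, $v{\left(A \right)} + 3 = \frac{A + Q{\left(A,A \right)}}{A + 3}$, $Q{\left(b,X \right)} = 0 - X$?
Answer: $- \frac{93}{2} \approx -46.5$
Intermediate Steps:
$Q{\left(b,X \right)} = - X$
$v{\left(A \right)} = -3$ ($v{\left(A \right)} = -3 + \frac{A - A}{A + 3} = -3 + \frac{0}{3 + A} = -3 + 0 = -3$)
$S{\left(I \right)} = \frac{3}{2} + \frac{I^{2}}{2}$
$S{\left(-2 + 2 \right)} \left(v{\left(6 \right)} - 28\right) = \left(\frac{3}{2} + \frac{\left(-2 + 2\right)^{2}}{2}\right) \left(-3 - 28\right) = \left(\frac{3}{2} + \frac{0^{2}}{2}\right) \left(-31\right) = \left(\frac{3}{2} + \frac{1}{2} \cdot 0\right) \left(-31\right) = \left(\frac{3}{2} + 0\right) \left(-31\right) = \frac{3}{2} \left(-31\right) = - \frac{93}{2}$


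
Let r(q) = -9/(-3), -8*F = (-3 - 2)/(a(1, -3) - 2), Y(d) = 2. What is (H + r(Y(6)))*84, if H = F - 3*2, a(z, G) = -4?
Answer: -1043/4 ≈ -260.75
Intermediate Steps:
F = -5/48 (F = -(-3 - 2)/(8*(-4 - 2)) = -(-5)/(8*(-6)) = -(-5)*(-1)/(8*6) = -⅛*⅚ = -5/48 ≈ -0.10417)
r(q) = 3 (r(q) = -9*(-⅓) = 3)
H = -293/48 (H = -5/48 - 3*2 = -5/48 - 6 = -293/48 ≈ -6.1042)
(H + r(Y(6)))*84 = (-293/48 + 3)*84 = -149/48*84 = -1043/4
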